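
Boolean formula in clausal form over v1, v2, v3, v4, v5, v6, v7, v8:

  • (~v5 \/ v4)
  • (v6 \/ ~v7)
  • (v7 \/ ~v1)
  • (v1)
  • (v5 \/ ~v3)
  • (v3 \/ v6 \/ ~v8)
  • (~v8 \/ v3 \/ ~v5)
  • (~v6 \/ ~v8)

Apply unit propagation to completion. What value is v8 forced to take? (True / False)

False

Unit clause (v1) sets v1 = True.
(v7 \/ ~v1): since v1 = True, the clause reduces to (v7). v7 = True.
From (v6 \/ ~v7) and v7 = True: v6 = True.
(~v8 \/ ~v6) with v6 = True leaves only ~v8, so v8 = False.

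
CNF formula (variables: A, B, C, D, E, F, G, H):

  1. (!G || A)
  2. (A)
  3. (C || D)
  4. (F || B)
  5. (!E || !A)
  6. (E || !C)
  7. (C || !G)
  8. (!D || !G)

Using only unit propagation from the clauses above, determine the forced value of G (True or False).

False

(A) is a unit clause: A = True.
In (!E || !A), !A is now false; !E must hold, so E = False.
In (E || !C), E is now false; !C must hold, so C = False.
(C || D): since C = False, the clause reduces to (D). D = True.
(C || !G) with C = False leaves only !G, so G = False.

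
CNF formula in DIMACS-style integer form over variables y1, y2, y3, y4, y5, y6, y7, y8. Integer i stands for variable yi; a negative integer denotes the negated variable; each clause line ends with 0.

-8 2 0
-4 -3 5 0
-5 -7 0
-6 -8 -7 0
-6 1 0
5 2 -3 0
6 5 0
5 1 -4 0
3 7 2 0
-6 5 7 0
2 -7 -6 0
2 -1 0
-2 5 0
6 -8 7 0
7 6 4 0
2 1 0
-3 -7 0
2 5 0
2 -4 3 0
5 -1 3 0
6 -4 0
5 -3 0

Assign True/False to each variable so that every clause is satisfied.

Pure literal: y8 appears only negated; assign y8 = False.
Set y1 = True and propagate.
  then y2 is forced to True.
  then y5 is forced to True.
  then y7 is forced to False.
Try y4 = True.
  then y6 is forced to True.
y3 is now unconstrained; take y3 = True.
Every clause has at least one true literal under this assignment.
Check each clause:
  1. (y2 || !y8) — !y8 is true.
  2. (!y3 || y5 || !y4) — y5 is true.
  3. (!y7 || !y5) — !y7 is true.
  4. (!y7 || !y6 || !y8) — !y8 is true.
  5. (y1 || !y6) — y1 is true.
  6. (!y3 || y5 || y2) — y2 is true.
  7. (y6 || y5) — y5 is true.
  8. (!y4 || y5 || y1) — y1 is true.
  9. (y7 || y2 || y3) — y2 is true.
  10. (y5 || !y6 || y7) — y5 is true.
  11. (!y6 || !y7 || y2) — !y7 is true.
  12. (!y1 || y2) — y2 is true.
  13. (!y2 || y5) — y5 is true.
  14. (y7 || y6 || !y8) — !y8 is true.
  15. (y7 || y6 || y4) — y4 is true.
  16. (y1 || y2) — y1 is true.
  17. (!y3 || !y7) — !y7 is true.
  18. (y5 || y2) — y2 is true.
  19. (!y4 || y2 || y3) — y2 is true.
  20. (!y1 || y5 || y3) — y3 is true.
  21. (!y4 || y6) — y6 is true.
  22. (y5 || !y3) — y5 is true.

y1 = 1, y2 = 1, y3 = 1, y4 = 1, y5 = 1, y6 = 1, y7 = 0, y8 = 0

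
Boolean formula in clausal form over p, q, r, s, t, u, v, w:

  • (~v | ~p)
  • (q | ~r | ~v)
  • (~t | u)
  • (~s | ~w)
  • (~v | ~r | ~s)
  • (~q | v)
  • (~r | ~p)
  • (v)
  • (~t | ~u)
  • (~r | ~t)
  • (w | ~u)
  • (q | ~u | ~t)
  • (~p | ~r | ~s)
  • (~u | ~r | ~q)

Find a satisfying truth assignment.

p=False  q=False  r=False  s=False  t=False  u=False  v=True  w=False

The clause (v) is unit: v must be True.
(~p) is a unit clause, so p = False.
r occurs only negated in the remaining clauses — set r = False.
s occurs only negated in the remaining clauses — set s = False.
Branch on q: take q = False.
Try t = False.
Branch on u: take u = False.
w is now unconstrained; take w = False.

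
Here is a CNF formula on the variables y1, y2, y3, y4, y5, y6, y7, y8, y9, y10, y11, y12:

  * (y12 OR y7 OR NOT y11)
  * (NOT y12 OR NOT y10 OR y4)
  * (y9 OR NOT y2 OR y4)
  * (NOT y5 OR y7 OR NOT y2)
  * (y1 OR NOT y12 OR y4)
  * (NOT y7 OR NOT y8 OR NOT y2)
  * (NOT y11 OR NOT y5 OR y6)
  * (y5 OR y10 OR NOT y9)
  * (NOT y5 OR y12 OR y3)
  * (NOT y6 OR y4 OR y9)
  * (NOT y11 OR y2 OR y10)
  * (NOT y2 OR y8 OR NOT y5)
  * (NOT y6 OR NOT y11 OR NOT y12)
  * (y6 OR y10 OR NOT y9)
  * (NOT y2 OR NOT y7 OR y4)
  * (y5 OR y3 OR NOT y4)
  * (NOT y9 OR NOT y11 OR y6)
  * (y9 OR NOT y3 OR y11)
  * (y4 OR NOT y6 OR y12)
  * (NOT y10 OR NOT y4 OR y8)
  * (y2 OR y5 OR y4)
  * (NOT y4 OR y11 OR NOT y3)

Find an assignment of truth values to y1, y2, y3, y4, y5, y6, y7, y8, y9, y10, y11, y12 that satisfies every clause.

y1=T, y2=F, y3=F, y4=T, y5=T, y6=T, y7=T, y8=T, y9=F, y10=F, y11=F, y12=T

Pure literal: y1 appears only positively; assign y1 = True.
Set y2 = False and propagate.
Try y3 = False.
Try y4 = True.
  then y5 is forced to True.
  then y12 is forced to True.
The remaining clauses are satisfied by y6 = True, y7 = True, y8 = True, y9 = False, y10 = False, y11 = False.
Check each clause:
  1. (y7 OR y12 OR NOT y11) — y12 is true.
  2. (y4 OR NOT y12 OR NOT y10) — y4 is true.
  3. (y9 OR NOT y2 OR y4) — y4 is true.
  4. (NOT y2 OR y7 OR NOT y5) — NOT y2 is true.
  5. (NOT y12 OR y1 OR y4) — y1 is true.
  6. (NOT y2 OR NOT y8 OR NOT y7) — NOT y2 is true.
  7. (NOT y11 OR NOT y5 OR y6) — NOT y11 is true.
  8. (NOT y9 OR y10 OR y5) — y5 is true.
  9. (y12 OR y3 OR NOT y5) — y12 is true.
  10. (y9 OR NOT y6 OR y4) — y4 is true.
  11. (y2 OR NOT y11 OR y10) — NOT y11 is true.
  12. (y8 OR NOT y2 OR NOT y5) — y8 is true.
  13. (NOT y6 OR NOT y11 OR NOT y12) — NOT y11 is true.
  14. (y10 OR NOT y9 OR y6) — y6 is true.
  15. (NOT y2 OR NOT y7 OR y4) — y4 is true.
  16. (NOT y4 OR y5 OR y3) — y5 is true.
  17. (y6 OR NOT y9 OR NOT y11) — NOT y11 is true.
  18. (y11 OR y9 OR NOT y3) — NOT y3 is true.
  19. (NOT y6 OR y12 OR y4) — y12 is true.
  20. (NOT y4 OR y8 OR NOT y10) — y8 is true.
  21. (y5 OR y4 OR y2) — y4 is true.
  22. (NOT y4 OR NOT y3 OR y11) — NOT y3 is true.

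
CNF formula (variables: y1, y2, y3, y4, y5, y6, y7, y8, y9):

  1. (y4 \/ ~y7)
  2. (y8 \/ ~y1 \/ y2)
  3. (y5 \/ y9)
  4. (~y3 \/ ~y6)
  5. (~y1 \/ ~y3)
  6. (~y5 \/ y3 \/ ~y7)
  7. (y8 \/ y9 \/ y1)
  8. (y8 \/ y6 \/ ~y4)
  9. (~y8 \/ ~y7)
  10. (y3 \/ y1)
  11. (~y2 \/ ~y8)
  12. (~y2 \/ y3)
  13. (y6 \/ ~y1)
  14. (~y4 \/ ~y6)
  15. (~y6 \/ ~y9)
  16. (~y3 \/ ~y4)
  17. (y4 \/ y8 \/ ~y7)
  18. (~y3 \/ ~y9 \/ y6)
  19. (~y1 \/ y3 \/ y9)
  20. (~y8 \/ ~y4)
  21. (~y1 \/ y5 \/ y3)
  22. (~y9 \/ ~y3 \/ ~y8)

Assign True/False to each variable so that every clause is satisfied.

y1=False  y2=False  y3=True  y4=False  y5=True  y6=False  y7=False  y8=True  y9=False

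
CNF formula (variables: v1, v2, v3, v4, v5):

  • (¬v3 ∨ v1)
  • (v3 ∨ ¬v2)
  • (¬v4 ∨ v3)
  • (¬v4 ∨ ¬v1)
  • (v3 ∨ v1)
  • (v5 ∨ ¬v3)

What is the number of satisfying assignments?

Satisfying assignments:
  v1=1 v2=0 v3=0 v4=0 v5=0
  v1=1 v2=0 v3=0 v4=0 v5=1
  v1=1 v2=0 v3=1 v4=0 v5=1
  v1=1 v2=1 v3=1 v4=0 v5=1
That's 4 in total.

4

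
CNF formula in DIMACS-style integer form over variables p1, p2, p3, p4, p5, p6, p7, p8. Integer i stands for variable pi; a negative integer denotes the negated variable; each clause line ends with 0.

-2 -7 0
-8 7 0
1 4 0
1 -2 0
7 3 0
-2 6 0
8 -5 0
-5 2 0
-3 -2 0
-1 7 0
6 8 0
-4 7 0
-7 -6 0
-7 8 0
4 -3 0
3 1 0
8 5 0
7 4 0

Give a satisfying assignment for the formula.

Try p1 = True.
  then p7 is forced to True.
  then p2 is forced to False.
  then p5 is forced to False.
  then p6 is forced to False.
  then p8 is forced to True.
Branch on p3: take p3 = True.
  then p4 is forced to True.
Every clause has at least one true literal under this assignment.
Check each clause:
  1. (!p7 || !p2) — !p2 is true.
  2. (p7 || !p8) — p7 is true.
  3. (p1 || p4) — p1 is true.
  4. (!p2 || p1) — p1 is true.
  5. (p7 || p3) — p3 is true.
  6. (!p2 || p6) — !p2 is true.
  7. (!p5 || p8) — p8 is true.
  8. (p2 || !p5) — !p5 is true.
  9. (!p2 || !p3) — !p2 is true.
  10. (p7 || !p1) — p7 is true.
  11. (p6 || p8) — p8 is true.
  12. (!p4 || p7) — p7 is true.
  13. (!p6 || !p7) — !p6 is true.
  14. (!p7 || p8) — p8 is true.
  15. (!p3 || p4) — p4 is true.
  16. (p1 || p3) — p1 is true.
  17. (p5 || p8) — p8 is true.
  18. (p7 || p4) — p4 is true.

p1=T, p2=F, p3=T, p4=T, p5=F, p6=F, p7=T, p8=T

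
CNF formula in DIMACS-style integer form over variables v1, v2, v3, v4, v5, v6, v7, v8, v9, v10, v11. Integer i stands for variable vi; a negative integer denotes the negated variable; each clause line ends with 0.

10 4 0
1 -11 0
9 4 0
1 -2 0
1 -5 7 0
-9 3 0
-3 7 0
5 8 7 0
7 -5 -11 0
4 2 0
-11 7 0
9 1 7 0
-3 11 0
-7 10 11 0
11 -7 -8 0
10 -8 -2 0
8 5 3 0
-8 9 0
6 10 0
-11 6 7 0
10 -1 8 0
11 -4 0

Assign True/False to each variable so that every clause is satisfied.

v1=1, v2=0, v3=1, v4=1, v5=0, v6=0, v7=1, v8=1, v9=1, v10=1, v11=1

Check each clause:
  1. {v4, v10} — v10 is true.
  2. {¬v11, v1} — v1 is true.
  3. {v9, v4} — v9 is true.
  4. {¬v2, v1} — v1 is true.
  5. {v7, v1, ¬v5} — v1 is true.
  6. {¬v9, v3} — v3 is true.
  7. {¬v3, v7} — v7 is true.
  8. {v5, v8, v7} — v8 is true.
  9. {¬v5, v7, ¬v11} — ¬v5 is true.
  10. {v4, v2} — v4 is true.
  11. {¬v11, v7} — v7 is true.
  12. {v9, v7, v1} — v9 is true.
  13. {¬v3, v11} — v11 is true.
  14. {¬v7, v11, v10} — v10 is true.
  15. {¬v8, v11, ¬v7} — v11 is true.
  16. {¬v2, v10, ¬v8} — v10 is true.
  17. {v5, v8, v3} — v8 is true.
  18. {¬v8, v9} — v9 is true.
  19. {v6, v10} — v10 is true.
  20. {v6, ¬v11, v7} — v7 is true.
  21. {¬v1, v10, v8} — v8 is true.
  22. {¬v4, v11} — v11 is true.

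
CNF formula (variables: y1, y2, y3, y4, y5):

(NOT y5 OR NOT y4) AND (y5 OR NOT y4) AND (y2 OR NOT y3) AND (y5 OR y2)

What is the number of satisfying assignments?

10

Split on y5, then y2.
  y5=1, y2=1: remaining (y1,y3,y4) ∈ {(0,0,0); (0,1,0); (1,0,0); (1,1,0)} — 4.
  y5=1, y2=0: remaining (y1,y3,y4) ∈ {(0,0,0); (1,0,0)} — 2.
  y5=0, y2=1: remaining (y1,y3,y4) ∈ {(0,0,0); (0,1,0); (1,0,0); (1,1,0)} — 4.
  y5=0, y2=0: a clause becomes empty — 0.
Total: 4 + 2 + 4 + 0 = 10.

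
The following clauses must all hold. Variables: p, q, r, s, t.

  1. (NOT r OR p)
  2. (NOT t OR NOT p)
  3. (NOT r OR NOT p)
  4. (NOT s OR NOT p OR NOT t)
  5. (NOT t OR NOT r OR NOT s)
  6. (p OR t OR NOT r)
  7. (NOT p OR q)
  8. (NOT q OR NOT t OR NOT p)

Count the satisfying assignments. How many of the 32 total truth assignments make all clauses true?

10

Case analysis on p and t:
  p=T, t=T: a clause becomes empty — 0.
  p=T, t=F: remaining (q,r,s) ∈ {(T,F,F); (T,F,T)} — 2.
  p=F, t=T: remaining (q,r,s) ∈ {(F,F,F); (F,F,T); (T,F,F); (T,F,T)} — 4.
  p=F, t=F: remaining (q,r,s) ∈ {(F,F,F); (F,F,T); (T,F,F); (T,F,T)} — 4.
Total: 0 + 2 + 4 + 4 = 10.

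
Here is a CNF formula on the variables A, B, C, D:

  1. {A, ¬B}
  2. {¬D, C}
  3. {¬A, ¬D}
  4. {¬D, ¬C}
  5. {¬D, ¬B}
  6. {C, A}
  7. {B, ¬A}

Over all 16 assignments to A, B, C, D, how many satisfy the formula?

3

The models are:
  A=F B=F C=T D=F
  A=T B=T C=F D=F
  A=T B=T C=T D=F
That's 3 in total.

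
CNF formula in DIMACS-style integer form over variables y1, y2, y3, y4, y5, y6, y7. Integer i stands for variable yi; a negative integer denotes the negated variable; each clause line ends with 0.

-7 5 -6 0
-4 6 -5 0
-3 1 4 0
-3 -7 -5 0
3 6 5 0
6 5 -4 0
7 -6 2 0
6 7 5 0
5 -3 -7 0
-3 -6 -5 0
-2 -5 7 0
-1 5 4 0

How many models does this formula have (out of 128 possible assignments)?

20

Case analysis on y5 and y6:
  y5=1, y6=1: forces y3=0; y7=1; y1, y2, y4 free → 2^3 = 8.
  y5=1, y6=0: 7 of the 32 assignments to (y1,y2,y3,y4,y7) work.
  y5=0, y6=1: 5 of the 32 assignments to (y1,y2,y3,y4,y7) work.
  y5=0, y6=0: a clause becomes empty — 0.
Total: 8 + 7 + 5 + 0 = 20.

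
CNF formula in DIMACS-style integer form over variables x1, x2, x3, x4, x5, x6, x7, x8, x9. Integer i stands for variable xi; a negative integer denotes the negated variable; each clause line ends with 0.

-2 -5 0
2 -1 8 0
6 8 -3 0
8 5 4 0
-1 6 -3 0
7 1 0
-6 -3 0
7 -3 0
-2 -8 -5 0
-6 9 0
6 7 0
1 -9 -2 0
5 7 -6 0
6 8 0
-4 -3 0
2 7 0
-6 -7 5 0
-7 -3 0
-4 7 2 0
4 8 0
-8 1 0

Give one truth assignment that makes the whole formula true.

x1=T, x2=T, x3=F, x4=F, x5=F, x6=F, x7=T, x8=T, x9=F

Pure literal: x3 appears only negated; assign x3 = False.
Set x1 = True and propagate.
Branch on x2: take x2 = True.
  then x5 is forced to False.
Try x4 = False.
  then x8 is forced to True.
For the remaining variables, x6 = False, x7 = True, x9 = False works.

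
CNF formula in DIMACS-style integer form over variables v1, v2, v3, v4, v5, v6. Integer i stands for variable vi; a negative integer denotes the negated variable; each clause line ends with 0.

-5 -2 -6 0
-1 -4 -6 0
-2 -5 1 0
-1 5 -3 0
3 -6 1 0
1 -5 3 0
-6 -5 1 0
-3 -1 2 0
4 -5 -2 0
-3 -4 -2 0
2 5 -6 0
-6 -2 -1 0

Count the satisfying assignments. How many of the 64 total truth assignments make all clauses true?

Split on v1, then v2.
  v1=1, v2=1: remaining (v3,v4,v5,v6) ∈ {(0,0,0,0); (0,1,0,0); (0,1,1,0)} — 3.
  v1=1, v2=0: 5 of the 16 assignments to (v3,v4,v5,v6) work.
  v1=0, v2=1: remaining (v3,v4,v5,v6) ∈ {(0,0,0,0); (0,1,0,0); (1,0,0,0); (1,0,0,1)} — 4.
  v1=0, v2=0: v4 free; 3 ways for (v3,v5,v6) × 2^1 = 6.
Total: 3 + 5 + 4 + 6 = 18.

18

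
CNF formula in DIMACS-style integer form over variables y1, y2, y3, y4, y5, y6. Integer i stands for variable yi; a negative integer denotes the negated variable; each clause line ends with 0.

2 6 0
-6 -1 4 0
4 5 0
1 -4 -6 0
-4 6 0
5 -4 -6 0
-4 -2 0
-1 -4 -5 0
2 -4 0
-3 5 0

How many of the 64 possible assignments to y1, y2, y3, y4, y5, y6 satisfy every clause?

8

Satisfying assignments:
  y1=F y2=F y3=F y4=F y5=T y6=T
  y1=F y2=F y3=T y4=F y5=T y6=T
  y1=F y2=T y3=F y4=F y5=T y6=F
  y1=F y2=T y3=F y4=F y5=T y6=T
  y1=F y2=T y3=T y4=F y5=T y6=F
  y1=F y2=T y3=T y4=F y5=T y6=T
  y1=T y2=T y3=F y4=F y5=T y6=F
  y1=T y2=T y3=T y4=F y5=T y6=F
That's 8 in total.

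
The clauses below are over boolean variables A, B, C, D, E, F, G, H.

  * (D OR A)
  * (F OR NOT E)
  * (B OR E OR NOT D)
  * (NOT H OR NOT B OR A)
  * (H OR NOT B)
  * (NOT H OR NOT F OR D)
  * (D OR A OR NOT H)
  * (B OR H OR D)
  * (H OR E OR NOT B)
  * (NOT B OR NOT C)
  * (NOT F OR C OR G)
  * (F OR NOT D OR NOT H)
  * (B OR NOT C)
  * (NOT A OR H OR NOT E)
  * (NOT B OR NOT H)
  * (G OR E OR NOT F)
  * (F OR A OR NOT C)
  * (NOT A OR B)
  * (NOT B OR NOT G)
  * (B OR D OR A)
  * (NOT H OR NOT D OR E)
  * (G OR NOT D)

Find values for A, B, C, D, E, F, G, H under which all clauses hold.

Try A = False.
  then D is forced to True.
  then G is forced to True.
  then B is forced to False.
  then E is forced to True.
  then F is forced to True.
  then C is forced to False.
H is now unconstrained; take H = True.

A=False  B=False  C=False  D=True  E=True  F=True  G=True  H=True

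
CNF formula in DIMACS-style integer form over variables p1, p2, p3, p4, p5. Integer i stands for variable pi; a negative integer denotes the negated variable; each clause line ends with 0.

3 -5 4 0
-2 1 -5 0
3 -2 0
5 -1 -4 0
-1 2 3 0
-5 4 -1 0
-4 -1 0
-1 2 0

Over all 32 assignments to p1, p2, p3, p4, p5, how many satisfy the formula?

Split on p1, then p2.
  p1=1, p2=1: remaining (p3,p4,p5) ∈ {(1,0,0)} — 1.
  p1=1, p2=0: a clause becomes empty — 0.
  p1=0, p2=1: remaining (p3,p4,p5) ∈ {(1,0,0); (1,1,0)} — 2.
  p1=0, p2=0: 7 of the 8 assignments to (p3,p4,p5) work.
Total: 1 + 0 + 2 + 7 = 10.

10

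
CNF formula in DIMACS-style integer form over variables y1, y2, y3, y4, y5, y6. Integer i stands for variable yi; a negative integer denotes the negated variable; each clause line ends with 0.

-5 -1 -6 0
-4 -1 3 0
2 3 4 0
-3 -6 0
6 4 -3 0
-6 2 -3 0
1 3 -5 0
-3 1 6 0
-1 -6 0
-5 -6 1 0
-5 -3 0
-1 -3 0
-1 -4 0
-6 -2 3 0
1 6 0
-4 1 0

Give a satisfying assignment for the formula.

y5 occurs only negated in the remaining clauses — set y5 = False.
Branch on y1: take y1 = True.
  then y6 is forced to False.
  then y3 is forced to False.
  then y4 is forced to False.
  then y2 is forced to True.

y1=T, y2=T, y3=F, y4=F, y5=F, y6=F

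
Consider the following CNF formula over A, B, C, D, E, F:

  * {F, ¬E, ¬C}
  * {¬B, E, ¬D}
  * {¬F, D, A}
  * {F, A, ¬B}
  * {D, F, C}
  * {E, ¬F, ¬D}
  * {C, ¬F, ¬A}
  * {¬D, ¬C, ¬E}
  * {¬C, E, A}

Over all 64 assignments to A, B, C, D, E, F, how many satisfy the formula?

Case analysis on F and C:
  F=T, C=T: remaining (A,B,D,E) ∈ {(T,F,F,F); (T,F,F,T); (T,T,F,F); (T,T,F,T)} — 4.
  F=T, C=F: remaining (A,B,D,E) ∈ {(F,F,T,T); (F,T,T,T)} — 2.
  F=F, C=T: remaining (A,B,D,E) ∈ {(T,F,F,F); (T,F,T,F); (T,T,F,F)} — 3.
  F=F, C=F: 5 of the 16 assignments to (A,B,D,E) work.
Total: 4 + 2 + 3 + 5 = 14.

14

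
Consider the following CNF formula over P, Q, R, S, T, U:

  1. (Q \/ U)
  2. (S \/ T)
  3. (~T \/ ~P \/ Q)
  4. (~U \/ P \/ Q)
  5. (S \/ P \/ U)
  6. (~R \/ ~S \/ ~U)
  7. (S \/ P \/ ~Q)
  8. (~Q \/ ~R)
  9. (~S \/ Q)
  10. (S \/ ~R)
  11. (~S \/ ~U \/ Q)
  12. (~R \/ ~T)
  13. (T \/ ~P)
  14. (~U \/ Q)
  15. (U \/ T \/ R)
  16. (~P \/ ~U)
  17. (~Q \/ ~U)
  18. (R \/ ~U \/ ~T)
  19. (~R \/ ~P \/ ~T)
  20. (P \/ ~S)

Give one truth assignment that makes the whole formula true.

P = 1, Q = 1, R = 0, S = 1, T = 1, U = 0

Check each clause:
  1. (Q \/ U) — Q is true.
  2. (T \/ S) — S is true.
  3. (~T \/ ~P \/ Q) — Q is true.
  4. (Q \/ ~U \/ P) — P is true.
  5. (S \/ U \/ P) — P is true.
  6. (~R \/ ~S \/ ~U) — ~U is true.
  7. (S \/ ~Q \/ P) — P is true.
  8. (~Q \/ ~R) — ~R is true.
  9. (Q \/ ~S) — Q is true.
  10. (S \/ ~R) — S is true.
  11. (Q \/ ~S \/ ~U) — ~U is true.
  12. (~R \/ ~T) — ~R is true.
  13. (~P \/ T) — T is true.
  14. (Q \/ ~U) — ~U is true.
  15. (T \/ U \/ R) — T is true.
  16. (~P \/ ~U) — ~U is true.
  17. (~U \/ ~Q) — ~U is true.
  18. (~T \/ R \/ ~U) — ~U is true.
  19. (~T \/ ~P \/ ~R) — ~R is true.
  20. (~S \/ P) — P is true.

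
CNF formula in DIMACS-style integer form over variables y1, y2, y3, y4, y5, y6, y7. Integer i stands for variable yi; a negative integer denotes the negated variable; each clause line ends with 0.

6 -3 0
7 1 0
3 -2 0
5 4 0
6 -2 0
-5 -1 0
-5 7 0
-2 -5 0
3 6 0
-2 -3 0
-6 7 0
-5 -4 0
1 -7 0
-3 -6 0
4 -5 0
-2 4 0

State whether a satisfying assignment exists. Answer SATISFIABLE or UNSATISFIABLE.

Pure literal: y2 appears only negated; assign y2 = False.
Try y1 = True.
  then y5 is forced to False.
  then y4 is forced to True.
The remaining clauses are satisfied by y3 = False, y6 = True, y7 = True.
Every clause has at least one true literal under this assignment.
So y1=T, y2=F, y3=F, y4=T, y5=F, y6=T, y7=T is a satisfying assignment.

SATISFIABLE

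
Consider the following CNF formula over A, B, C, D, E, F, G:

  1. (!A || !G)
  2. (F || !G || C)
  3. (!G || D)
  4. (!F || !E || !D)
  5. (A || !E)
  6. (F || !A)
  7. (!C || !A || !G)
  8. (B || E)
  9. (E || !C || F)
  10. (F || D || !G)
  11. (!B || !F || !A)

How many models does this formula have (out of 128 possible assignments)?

Case analysis on F and A:
  F=1, A=1: remaining (B,C,D,E,G) ∈ {(0,0,0,1,0); (0,1,0,1,0)} — 2.
  F=1, A=0: C free; 3 ways for (B,D,E,G) × 2^1 = 6.
  F=0, A=1: a clause becomes empty — 0.
  F=0, A=0: remaining (B,C,D,E,G) ∈ {(1,0,0,0,0); (1,0,1,0,0)} — 2.
Total: 2 + 6 + 0 + 2 = 10.

10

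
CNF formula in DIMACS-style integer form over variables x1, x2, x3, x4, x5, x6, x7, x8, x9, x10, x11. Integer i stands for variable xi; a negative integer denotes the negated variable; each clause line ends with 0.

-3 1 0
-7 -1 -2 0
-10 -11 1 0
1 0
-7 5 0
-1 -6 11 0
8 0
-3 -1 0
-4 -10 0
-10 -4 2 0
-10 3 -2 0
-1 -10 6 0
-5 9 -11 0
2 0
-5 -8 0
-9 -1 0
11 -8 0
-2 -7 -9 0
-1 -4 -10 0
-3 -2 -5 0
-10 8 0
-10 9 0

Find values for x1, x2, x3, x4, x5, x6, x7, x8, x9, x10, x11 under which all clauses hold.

x1=1, x2=1, x3=0, x4=0, x5=0, x6=0, x7=0, x8=1, x9=0, x10=0, x11=1

Check each clause:
  1. (!x3 || x1) — x1 is true.
  2. (!x7 || !x1 || !x2) — !x7 is true.
  3. (!x11 || x1 || !x10) — x1 is true.
  4. (x1) — x1 is true.
  5. (!x7 || x5) — !x7 is true.
  6. (!x1 || x11 || !x6) — !x6 is true.
  7. (x8) — x8 is true.
  8. (!x1 || !x3) — !x3 is true.
  9. (!x4 || !x10) — !x4 is true.
  10. (!x4 || x2 || !x10) — x2 is true.
  11. (x3 || !x10 || !x2) — !x10 is true.
  12. (!x10 || x6 || !x1) — !x10 is true.
  13. (!x11 || !x5 || x9) — !x5 is true.
  14. (x2) — x2 is true.
  15. (!x5 || !x8) — !x5 is true.
  16. (!x1 || !x9) — !x9 is true.
  17. (!x8 || x11) — x11 is true.
  18. (!x2 || !x9 || !x7) — !x7 is true.
  19. (!x1 || !x4 || !x10) — !x4 is true.
  20. (!x3 || !x5 || !x2) — !x5 is true.
  21. (!x10 || x8) — x8 is true.
  22. (x9 || !x10) — !x10 is true.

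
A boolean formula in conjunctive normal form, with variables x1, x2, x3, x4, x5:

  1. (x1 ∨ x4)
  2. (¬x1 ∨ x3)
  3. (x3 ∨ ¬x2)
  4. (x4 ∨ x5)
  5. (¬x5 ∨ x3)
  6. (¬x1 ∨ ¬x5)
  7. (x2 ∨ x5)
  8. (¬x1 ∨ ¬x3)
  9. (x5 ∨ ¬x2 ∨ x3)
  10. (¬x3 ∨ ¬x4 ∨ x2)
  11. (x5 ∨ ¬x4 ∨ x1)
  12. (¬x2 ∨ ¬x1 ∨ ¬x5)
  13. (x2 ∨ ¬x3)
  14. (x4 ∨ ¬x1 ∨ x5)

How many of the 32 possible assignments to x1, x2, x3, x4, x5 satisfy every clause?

1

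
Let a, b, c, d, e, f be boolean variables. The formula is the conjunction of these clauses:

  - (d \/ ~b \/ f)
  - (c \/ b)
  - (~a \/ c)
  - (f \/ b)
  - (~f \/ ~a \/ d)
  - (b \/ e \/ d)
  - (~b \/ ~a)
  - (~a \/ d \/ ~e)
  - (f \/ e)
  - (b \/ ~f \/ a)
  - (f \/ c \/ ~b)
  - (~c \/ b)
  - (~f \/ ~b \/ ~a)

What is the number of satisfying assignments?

Case analysis on b and f:
  b=T, f=T: forces a=F; c, d, e free → 2^3 = 8.
  b=T, f=F: remaining (a,c,d,e) ∈ {(F,T,T,T)} — 1.
  b=F, f=T: a clause becomes empty — 0.
  b=F, f=F: a clause becomes empty — 0.
Total: 8 + 1 + 0 + 0 = 9.

9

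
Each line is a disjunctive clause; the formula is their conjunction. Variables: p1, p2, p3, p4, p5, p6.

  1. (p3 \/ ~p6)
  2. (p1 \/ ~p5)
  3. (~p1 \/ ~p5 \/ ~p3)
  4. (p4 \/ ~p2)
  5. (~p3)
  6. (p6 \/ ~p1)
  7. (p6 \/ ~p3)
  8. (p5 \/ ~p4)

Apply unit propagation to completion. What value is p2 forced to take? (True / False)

(~p3) stands alone — p3 = False.
(p3 \/ ~p6) with p3 = False leaves only ~p6, so p6 = False.
In (p6 \/ ~p1), p6 is now false; ~p1 must hold, so p1 = False.
(~p5 \/ p1): since p1 = False, the clause reduces to (~p5). p5 = False.
(p5 \/ ~p4): since p5 = False, the clause reduces to (~p4). p4 = False.
(~p2 \/ p4) with p4 = False leaves only ~p2, so p2 = False.

False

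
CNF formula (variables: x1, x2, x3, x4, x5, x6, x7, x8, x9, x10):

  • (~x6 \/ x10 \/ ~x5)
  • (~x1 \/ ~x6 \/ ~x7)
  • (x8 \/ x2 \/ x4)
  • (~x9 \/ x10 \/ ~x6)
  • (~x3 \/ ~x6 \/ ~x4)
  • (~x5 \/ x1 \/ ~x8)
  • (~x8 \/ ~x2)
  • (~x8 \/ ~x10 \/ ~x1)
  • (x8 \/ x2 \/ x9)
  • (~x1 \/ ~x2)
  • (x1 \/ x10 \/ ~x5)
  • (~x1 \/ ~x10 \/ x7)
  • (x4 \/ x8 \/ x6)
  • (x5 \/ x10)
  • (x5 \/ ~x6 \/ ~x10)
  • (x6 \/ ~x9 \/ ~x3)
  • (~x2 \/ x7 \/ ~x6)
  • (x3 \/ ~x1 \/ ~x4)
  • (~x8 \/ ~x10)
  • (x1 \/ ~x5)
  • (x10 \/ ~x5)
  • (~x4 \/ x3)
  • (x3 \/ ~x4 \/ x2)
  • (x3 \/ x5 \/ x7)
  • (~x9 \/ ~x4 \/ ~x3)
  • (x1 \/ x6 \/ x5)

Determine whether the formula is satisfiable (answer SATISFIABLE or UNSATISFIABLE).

x1 = True:
  x10 = True:
    propagation gives x8=False, x4=True, x9=True, x7=True; an empty clause results — contradiction.
  x10 = False:
    propagation gives x5=True; an empty clause results — contradiction.
x1 = False:
  propagation gives x5=False, x10=True, x6=False; an empty clause results — contradiction.
Every branch closes, so no satisfying assignment exists.

UNSATISFIABLE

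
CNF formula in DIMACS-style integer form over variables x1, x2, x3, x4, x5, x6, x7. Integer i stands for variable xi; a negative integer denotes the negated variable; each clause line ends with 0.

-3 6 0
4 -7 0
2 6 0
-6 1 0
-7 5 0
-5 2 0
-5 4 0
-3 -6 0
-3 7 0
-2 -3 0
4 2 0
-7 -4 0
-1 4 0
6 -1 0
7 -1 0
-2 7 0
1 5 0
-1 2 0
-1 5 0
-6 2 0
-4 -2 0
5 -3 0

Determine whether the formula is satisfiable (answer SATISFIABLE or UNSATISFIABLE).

UNSATISFIABLE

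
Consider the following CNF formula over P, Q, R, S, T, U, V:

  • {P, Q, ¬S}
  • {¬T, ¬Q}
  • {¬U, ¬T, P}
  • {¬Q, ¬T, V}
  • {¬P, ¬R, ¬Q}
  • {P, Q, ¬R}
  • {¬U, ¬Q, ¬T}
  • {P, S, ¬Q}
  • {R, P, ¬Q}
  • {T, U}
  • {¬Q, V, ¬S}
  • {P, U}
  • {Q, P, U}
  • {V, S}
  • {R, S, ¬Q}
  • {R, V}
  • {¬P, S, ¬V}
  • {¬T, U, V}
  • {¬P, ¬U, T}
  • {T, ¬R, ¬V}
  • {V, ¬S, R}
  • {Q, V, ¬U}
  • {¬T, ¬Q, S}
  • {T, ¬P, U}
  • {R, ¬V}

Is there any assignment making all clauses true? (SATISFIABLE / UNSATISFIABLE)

Branch on P: take P = True.
Try Q = False.
For the remaining variables, R = True, S = True, T = True, U = False, V = True works.
So P = True, Q = False, R = True, S = True, T = True, U = False, V = True is a satisfying assignment.

SATISFIABLE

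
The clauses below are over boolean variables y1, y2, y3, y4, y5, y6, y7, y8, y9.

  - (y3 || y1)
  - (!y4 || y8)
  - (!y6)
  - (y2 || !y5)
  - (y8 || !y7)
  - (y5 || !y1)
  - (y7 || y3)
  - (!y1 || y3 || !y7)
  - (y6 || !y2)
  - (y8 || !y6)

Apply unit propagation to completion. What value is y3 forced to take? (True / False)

True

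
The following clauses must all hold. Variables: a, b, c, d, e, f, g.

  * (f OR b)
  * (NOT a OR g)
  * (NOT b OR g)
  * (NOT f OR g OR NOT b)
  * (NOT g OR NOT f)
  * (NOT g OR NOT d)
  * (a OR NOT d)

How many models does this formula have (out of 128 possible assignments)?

12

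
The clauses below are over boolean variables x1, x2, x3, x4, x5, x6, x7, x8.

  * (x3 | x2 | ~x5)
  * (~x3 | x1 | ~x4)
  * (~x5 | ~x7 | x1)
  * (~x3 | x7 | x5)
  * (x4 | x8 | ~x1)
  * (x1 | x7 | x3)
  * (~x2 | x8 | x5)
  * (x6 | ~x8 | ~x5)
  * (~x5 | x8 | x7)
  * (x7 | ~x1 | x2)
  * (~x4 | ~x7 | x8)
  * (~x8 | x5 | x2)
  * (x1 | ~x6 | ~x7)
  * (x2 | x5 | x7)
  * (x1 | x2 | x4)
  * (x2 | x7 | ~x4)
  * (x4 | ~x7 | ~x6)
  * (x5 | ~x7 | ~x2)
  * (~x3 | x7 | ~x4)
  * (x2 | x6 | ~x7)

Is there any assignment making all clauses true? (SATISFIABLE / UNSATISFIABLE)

Try x1 = True.
The remaining clauses are satisfied by x2 = True, x3 = True, x4 = False, x5 = True, x6 = True, x7 = False, x8 = True.
So x1=T  x2=T  x3=T  x4=F  x5=T  x6=T  x7=F  x8=T is a satisfying assignment.

SATISFIABLE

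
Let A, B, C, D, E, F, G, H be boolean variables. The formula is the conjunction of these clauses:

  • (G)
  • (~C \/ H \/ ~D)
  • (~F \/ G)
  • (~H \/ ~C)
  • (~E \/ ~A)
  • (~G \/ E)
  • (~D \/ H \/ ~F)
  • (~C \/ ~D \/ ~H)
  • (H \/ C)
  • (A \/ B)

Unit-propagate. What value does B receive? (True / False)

True

(G) stands alone — G = True.
From (~G \/ E) and G = True: E = True.
(~A \/ ~E): since E = True, the clause reduces to (~A). A = False.
In (A \/ B), A is now false; B must hold, so B = True.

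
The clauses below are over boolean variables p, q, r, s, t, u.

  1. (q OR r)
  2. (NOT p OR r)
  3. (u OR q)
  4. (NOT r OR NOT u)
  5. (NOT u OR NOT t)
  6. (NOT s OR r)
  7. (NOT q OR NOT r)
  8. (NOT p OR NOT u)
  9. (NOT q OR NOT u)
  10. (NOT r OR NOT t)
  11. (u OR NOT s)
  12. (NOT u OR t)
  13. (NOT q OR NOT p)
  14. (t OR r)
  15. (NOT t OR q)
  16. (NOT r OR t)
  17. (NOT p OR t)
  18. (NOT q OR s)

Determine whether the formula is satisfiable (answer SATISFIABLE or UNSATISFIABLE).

r = True:
  propagation gives u=False, q=True; an empty clause results — contradiction.
r = False:
  propagation gives q=True, p=False, s=False; an empty clause results — contradiction.
Every branch closes, so no satisfying assignment exists.

UNSATISFIABLE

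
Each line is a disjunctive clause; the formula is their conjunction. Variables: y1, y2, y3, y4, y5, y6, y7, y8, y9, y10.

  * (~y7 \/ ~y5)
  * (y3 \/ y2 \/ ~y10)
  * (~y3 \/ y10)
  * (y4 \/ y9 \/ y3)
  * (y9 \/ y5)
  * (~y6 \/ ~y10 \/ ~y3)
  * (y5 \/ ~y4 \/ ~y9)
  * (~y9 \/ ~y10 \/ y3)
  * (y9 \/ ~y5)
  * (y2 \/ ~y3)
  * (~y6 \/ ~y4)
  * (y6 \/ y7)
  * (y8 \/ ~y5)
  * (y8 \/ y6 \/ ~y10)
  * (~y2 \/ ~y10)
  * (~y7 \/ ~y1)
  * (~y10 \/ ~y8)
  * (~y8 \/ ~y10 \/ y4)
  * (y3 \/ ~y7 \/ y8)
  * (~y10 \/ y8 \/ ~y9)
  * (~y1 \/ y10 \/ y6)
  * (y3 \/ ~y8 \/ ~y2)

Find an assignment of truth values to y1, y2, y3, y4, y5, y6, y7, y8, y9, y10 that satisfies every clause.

y1=True, y2=False, y3=False, y4=False, y5=False, y6=True, y7=False, y8=True, y9=True, y10=False

Check each clause:
  1. (~y7 \/ ~y5) — ~y7 is true.
  2. (y3 \/ ~y10 \/ y2) — ~y10 is true.
  3. (y10 \/ ~y3) — ~y3 is true.
  4. (y9 \/ y4 \/ y3) — y9 is true.
  5. (y5 \/ y9) — y9 is true.
  6. (~y10 \/ ~y3 \/ ~y6) — ~y3 is true.
  7. (y5 \/ ~y4 \/ ~y9) — ~y4 is true.
  8. (~y10 \/ ~y9 \/ y3) — ~y10 is true.
  9. (~y5 \/ y9) — y9 is true.
  10. (~y3 \/ y2) — ~y3 is true.
  11. (~y6 \/ ~y4) — ~y4 is true.
  12. (y6 \/ y7) — y6 is true.
  13. (~y5 \/ y8) — y8 is true.
  14. (~y10 \/ y6 \/ y8) — y8 is true.
  15. (~y2 \/ ~y10) — ~y10 is true.
  16. (~y7 \/ ~y1) — ~y7 is true.
  17. (~y10 \/ ~y8) — ~y10 is true.
  18. (~y10 \/ y4 \/ ~y8) — ~y10 is true.
  19. (~y7 \/ y8 \/ y3) — y8 is true.
  20. (y8 \/ ~y10 \/ ~y9) — y8 is true.
  21. (~y1 \/ y10 \/ y6) — y6 is true.
  22. (~y8 \/ y3 \/ ~y2) — ~y2 is true.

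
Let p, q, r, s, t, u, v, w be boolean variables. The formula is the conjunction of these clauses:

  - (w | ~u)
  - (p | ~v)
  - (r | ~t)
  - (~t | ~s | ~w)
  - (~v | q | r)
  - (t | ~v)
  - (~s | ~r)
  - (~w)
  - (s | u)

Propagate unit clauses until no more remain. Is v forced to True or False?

(~w) stands alone — w = False.
In (~u | w), w is now false; ~u must hold, so u = False.
From (u | s) and u = False: s = True.
(~s | ~r) with s = True leaves only ~r, so r = False.
(r | ~t) with r = False leaves only ~t, so t = False.
(~v | t) with t = False leaves only ~v, so v = False.

False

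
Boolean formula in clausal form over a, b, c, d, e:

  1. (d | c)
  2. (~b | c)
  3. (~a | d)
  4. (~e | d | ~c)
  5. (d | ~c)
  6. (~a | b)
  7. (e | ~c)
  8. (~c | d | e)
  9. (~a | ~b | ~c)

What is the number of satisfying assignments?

4

Satisfying assignments:
  a=F b=F c=F d=T e=F
  a=F b=F c=F d=T e=T
  a=F b=F c=T d=T e=T
  a=F b=T c=T d=T e=T
Count: 4.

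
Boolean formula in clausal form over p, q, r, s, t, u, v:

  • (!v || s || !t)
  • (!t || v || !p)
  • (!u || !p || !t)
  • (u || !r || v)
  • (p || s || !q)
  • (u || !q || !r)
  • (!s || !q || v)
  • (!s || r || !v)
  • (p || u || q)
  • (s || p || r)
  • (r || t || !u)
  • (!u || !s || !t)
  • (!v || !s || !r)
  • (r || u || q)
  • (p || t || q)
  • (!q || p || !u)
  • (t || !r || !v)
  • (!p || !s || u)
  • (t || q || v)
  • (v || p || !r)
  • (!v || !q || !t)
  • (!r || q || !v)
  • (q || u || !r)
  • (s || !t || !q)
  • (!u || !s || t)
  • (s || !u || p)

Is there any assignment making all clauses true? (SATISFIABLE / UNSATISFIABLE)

Try p = True.
Try q = True.
Set r = False and propagate.
The remaining clauses are satisfied by s = False, t = False, u = False, v = False.
Every clause has at least one true literal under this assignment.
So p=1  q=1  r=0  s=0  t=0  u=0  v=0 is a satisfying assignment.

SATISFIABLE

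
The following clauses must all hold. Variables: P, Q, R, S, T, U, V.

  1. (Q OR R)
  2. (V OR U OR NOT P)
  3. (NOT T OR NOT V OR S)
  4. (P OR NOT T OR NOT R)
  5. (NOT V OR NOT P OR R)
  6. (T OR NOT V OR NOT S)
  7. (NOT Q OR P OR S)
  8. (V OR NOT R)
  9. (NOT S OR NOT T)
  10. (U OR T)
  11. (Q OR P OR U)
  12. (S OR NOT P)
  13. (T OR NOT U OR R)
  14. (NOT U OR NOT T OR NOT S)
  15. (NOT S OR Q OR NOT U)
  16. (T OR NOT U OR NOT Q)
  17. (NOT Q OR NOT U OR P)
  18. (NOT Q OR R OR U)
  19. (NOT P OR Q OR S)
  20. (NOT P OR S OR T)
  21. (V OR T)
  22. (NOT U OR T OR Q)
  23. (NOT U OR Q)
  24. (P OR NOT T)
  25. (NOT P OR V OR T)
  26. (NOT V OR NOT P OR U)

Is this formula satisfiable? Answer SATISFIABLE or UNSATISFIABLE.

UNSATISFIABLE

T = True:
  propagation gives S=False, V=False, R=False, Q=True; an empty clause results — contradiction.
T = False:
  propagation gives U=True, R=True, V=True, S=False; an empty clause results — contradiction.
Every branch closes, so no satisfying assignment exists.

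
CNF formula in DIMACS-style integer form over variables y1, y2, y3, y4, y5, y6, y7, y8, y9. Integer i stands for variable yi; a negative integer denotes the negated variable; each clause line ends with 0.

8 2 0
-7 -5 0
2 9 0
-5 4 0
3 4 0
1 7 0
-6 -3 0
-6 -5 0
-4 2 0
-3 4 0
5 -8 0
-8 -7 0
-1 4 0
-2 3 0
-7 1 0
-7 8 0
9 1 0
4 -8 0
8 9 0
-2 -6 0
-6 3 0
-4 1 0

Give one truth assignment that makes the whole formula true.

Pure literal: y6 appears only negated; assign y6 = False.
Pure literal: y9 appears only positively; assign y9 = True.
Branch on y1: take y1 = True.
  then y4 is forced to True.
  then y2 is forced to True.
  then y3 is forced to True.
Branch on y5: take y5 = True.
  then y7 is forced to False.
y8 is now unconstrained; take y8 = False.

y1=T, y2=T, y3=T, y4=T, y5=T, y6=F, y7=F, y8=F, y9=T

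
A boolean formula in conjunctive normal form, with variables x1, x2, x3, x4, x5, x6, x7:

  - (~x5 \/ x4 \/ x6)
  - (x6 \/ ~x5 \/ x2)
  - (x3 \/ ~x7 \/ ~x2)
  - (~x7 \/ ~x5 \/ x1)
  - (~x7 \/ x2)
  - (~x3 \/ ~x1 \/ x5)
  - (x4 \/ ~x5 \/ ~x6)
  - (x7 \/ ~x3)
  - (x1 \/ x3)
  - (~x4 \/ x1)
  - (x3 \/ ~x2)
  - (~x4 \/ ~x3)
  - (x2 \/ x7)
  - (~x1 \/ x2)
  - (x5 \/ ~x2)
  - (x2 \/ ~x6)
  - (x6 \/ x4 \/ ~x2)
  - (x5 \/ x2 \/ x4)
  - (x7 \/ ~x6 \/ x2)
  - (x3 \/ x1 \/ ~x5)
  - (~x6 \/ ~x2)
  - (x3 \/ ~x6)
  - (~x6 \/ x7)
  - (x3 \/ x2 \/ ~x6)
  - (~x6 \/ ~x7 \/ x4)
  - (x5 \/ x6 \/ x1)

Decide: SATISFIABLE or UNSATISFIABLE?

x2 = True:
  propagation gives x3=True, x7=True, x4=False, x5=True; an empty clause results — contradiction.
x2 = False:
  propagation gives x7=False; an empty clause results — contradiction.
Every branch closes, so no satisfying assignment exists.

UNSATISFIABLE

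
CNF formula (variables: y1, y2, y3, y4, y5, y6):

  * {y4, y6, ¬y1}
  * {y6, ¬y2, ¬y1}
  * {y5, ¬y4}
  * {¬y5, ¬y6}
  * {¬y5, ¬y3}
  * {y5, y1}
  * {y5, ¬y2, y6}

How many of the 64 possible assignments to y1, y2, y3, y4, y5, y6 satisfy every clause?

9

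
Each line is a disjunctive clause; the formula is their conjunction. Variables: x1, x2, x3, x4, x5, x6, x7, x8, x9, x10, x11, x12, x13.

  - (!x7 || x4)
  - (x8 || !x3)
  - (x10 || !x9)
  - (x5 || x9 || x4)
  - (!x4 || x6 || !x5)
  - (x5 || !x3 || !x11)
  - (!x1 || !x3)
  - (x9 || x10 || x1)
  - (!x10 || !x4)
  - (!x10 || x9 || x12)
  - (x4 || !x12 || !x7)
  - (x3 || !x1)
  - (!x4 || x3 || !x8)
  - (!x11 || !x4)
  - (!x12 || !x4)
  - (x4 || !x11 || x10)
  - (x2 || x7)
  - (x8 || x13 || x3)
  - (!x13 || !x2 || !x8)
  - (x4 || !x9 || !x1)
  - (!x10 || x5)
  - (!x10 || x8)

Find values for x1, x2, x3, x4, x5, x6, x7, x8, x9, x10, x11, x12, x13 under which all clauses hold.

x1 = 0, x2 = 1, x3 = 1, x4 = 0, x5 = 1, x6 = 0, x7 = 0, x8 = 1, x9 = 1, x10 = 1, x11 = 1, x12 = 0, x13 = 0

Check each clause:
  1. (!x7 || x4) — !x7 is true.
  2. (x8 || !x3) — x8 is true.
  3. (!x9 || x10) — x10 is true.
  4. (x4 || x5 || x9) — x9 is true.
  5. (!x5 || !x4 || x6) — !x4 is true.
  6. (!x3 || x5 || !x11) — x5 is true.
  7. (!x3 || !x1) — !x1 is true.
  8. (x1 || x9 || x10) — x9 is true.
  9. (!x4 || !x10) — !x4 is true.
  10. (!x10 || x12 || x9) — x9 is true.
  11. (x4 || !x12 || !x7) — !x7 is true.
  12. (x3 || !x1) — x3 is true.
  13. (x3 || !x8 || !x4) — x3 is true.
  14. (!x11 || !x4) — !x4 is true.
  15. (!x12 || !x4) — !x4 is true.
  16. (x4 || x10 || !x11) — x10 is true.
  17. (x2 || x7) — x2 is true.
  18. (x8 || x3 || x13) — x8 is true.
  19. (!x2 || !x13 || !x8) — !x13 is true.
  20. (!x1 || x4 || !x9) — !x1 is true.
  21. (!x10 || x5) — x5 is true.
  22. (!x10 || x8) — x8 is true.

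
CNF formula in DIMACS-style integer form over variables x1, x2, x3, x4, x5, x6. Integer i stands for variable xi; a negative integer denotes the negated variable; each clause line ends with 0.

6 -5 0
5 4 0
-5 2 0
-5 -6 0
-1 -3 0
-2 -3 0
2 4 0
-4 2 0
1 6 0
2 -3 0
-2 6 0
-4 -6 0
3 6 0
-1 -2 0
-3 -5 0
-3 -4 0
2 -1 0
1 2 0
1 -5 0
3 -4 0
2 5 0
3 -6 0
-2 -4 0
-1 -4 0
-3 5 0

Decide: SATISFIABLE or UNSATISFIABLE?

UNSATISFIABLE

x2 = True:
  propagation gives x3=False, x6=True; an empty clause results — contradiction.
x2 = False:
  propagation gives x5=False; an empty clause results — contradiction.
Every branch closes, so no satisfying assignment exists.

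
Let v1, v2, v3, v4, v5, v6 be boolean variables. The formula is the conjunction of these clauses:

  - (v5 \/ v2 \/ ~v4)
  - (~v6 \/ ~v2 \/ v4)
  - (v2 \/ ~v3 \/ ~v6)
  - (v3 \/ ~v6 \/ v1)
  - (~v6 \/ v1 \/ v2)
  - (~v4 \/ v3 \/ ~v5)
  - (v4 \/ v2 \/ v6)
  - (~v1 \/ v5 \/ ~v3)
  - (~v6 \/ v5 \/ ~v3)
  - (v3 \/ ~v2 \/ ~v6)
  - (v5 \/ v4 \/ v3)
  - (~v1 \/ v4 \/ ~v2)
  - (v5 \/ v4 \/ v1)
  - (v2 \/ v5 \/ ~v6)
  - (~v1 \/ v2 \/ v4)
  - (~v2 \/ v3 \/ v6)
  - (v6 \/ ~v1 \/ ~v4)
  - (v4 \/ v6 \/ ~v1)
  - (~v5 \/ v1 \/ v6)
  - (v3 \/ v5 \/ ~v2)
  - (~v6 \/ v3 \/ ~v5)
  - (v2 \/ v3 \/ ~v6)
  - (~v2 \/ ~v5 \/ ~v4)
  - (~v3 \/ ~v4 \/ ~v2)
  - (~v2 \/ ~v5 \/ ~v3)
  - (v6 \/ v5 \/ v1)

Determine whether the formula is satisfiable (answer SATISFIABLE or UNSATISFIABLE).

v2 = True:
  v3 = True:
    propagation gives v4=False, v6=False, v1=False, v5=True; an empty clause results — contradiction.
  v3 = False:
    propagation gives v6=False; an empty clause results — contradiction.
v2 = False:
  v6 = True:
    propagation gives v3=False; an empty clause results — contradiction.
  v6 = False:
    propagation gives v4=True, v5=True, v3=True, v1=False; an empty clause results — contradiction.
Every branch closes, so no satisfying assignment exists.

UNSATISFIABLE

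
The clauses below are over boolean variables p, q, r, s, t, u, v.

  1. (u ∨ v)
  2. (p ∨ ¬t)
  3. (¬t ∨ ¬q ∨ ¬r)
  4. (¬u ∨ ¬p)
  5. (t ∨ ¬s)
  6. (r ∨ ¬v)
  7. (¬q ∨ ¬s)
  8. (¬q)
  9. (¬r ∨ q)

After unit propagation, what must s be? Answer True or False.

False

(¬q) is a unit clause: q = False.
From (q ∨ ¬r) and q = False: r = False.
(¬v ∨ r) with r = False leaves only ¬v, so v = False.
(v ∨ u) with v = False leaves only u, so u = True.
(¬p ∨ ¬u) with u = True leaves only ¬p, so p = False.
In (p ∨ ¬t), p is now false; ¬t must hold, so t = False.
In (t ∨ ¬s), t is now false; ¬s must hold, so s = False.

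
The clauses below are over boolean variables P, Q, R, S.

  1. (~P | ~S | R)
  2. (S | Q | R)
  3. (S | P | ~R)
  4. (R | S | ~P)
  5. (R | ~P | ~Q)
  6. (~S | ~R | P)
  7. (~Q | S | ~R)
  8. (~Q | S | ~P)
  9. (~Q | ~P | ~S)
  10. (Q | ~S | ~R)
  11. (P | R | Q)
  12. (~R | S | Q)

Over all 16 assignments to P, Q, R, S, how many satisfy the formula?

The models are:
  P=0 Q=1 R=0 S=0
  P=0 Q=1 R=0 S=1
Count: 2.

2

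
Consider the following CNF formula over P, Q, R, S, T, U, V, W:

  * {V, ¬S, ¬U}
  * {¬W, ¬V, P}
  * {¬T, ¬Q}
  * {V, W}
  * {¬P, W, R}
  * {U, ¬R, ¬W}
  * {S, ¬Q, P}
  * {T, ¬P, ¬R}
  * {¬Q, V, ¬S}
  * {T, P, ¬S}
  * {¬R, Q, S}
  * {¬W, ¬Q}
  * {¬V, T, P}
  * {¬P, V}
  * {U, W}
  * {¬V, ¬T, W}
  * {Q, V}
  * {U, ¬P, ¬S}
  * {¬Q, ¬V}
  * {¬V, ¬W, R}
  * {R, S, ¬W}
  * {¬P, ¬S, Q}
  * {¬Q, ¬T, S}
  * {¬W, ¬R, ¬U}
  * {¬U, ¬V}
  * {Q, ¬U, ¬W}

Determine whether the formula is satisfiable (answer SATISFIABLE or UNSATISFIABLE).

UNSATISFIABLE

V = True:
  propagation gives Q=False, U=False, W=True, P=True; an empty clause results — contradiction.
V = False:
  propagation gives W=True, Q=False; an empty clause results — contradiction.
Every branch closes, so no satisfying assignment exists.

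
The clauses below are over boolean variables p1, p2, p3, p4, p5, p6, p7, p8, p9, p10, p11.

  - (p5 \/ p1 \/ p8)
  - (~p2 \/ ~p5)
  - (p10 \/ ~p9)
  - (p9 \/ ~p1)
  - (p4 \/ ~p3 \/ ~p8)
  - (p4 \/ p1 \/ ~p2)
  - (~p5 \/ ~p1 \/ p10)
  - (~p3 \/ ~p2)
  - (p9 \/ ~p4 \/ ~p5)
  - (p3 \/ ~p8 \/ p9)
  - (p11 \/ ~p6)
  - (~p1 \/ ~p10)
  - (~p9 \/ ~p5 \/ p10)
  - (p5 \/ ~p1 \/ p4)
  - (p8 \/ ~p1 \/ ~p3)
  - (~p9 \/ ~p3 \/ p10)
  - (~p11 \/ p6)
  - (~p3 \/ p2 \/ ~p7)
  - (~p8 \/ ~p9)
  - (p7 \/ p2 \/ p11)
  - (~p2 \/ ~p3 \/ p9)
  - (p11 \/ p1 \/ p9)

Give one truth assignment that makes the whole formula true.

Set p1 = False and propagate.
For the remaining variables, p2 = False, p3 = False, p4 = False, p5 = True, p6 = True, p7 = True, p8 = False, p9 = False, p10 = False, p11 = True works.
Check each clause:
  1. (p1 \/ p8 \/ p5) — p5 is true.
  2. (~p2 \/ ~p5) — ~p2 is true.
  3. (p10 \/ ~p9) — ~p9 is true.
  4. (p9 \/ ~p1) — ~p1 is true.
  5. (~p3 \/ ~p8 \/ p4) — ~p8 is true.
  6. (~p2 \/ p4 \/ p1) — ~p2 is true.
  7. (p10 \/ ~p1 \/ ~p5) — ~p1 is true.
  8. (~p2 \/ ~p3) — ~p3 is true.
  9. (~p4 \/ p9 \/ ~p5) — ~p4 is true.
  10. (~p8 \/ p3 \/ p9) — ~p8 is true.
  11. (~p6 \/ p11) — p11 is true.
  12. (~p1 \/ ~p10) — ~p10 is true.
  13. (p10 \/ ~p5 \/ ~p9) — ~p9 is true.
  14. (p5 \/ ~p1 \/ p4) — p5 is true.
  15. (~p3 \/ ~p1 \/ p8) — ~p3 is true.
  16. (p10 \/ ~p3 \/ ~p9) — ~p3 is true.
  17. (p6 \/ ~p11) — p6 is true.
  18. (~p3 \/ ~p7 \/ p2) — ~p3 is true.
  19. (~p8 \/ ~p9) — ~p8 is true.
  20. (p2 \/ p7 \/ p11) — p11 is true.
  21. (~p3 \/ p9 \/ ~p2) — ~p3 is true.
  22. (p9 \/ p11 \/ p1) — p11 is true.

p1=False, p2=False, p3=False, p4=False, p5=True, p6=True, p7=True, p8=False, p9=False, p10=False, p11=True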